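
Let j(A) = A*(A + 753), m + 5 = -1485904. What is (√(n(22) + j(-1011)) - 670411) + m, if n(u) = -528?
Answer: -2156320 + √260310 ≈ -2.1558e+6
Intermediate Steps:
m = -1485909 (m = -5 - 1485904 = -1485909)
j(A) = A*(753 + A)
(√(n(22) + j(-1011)) - 670411) + m = (√(-528 - 1011*(753 - 1011)) - 670411) - 1485909 = (√(-528 - 1011*(-258)) - 670411) - 1485909 = (√(-528 + 260838) - 670411) - 1485909 = (√260310 - 670411) - 1485909 = (-670411 + √260310) - 1485909 = -2156320 + √260310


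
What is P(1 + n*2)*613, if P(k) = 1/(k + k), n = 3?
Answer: 613/14 ≈ 43.786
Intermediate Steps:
P(k) = 1/(2*k)
P(1 + n*2)*613 = (1/(2*(1 + 3*2)))*613 = (1/(2*(1 + 6)))*613 = ((1/2)/7)*613 = ((1/2)*(1/7))*613 = (1/14)*613 = 613/14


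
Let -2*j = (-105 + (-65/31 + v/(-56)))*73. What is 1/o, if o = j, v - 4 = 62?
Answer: 1736/6860759 ≈ 0.00025303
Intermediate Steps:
v = 66 (v = 4 + 62 = 66)
j = 6860759/1736 (j = -(-105 + (-65/31 + 66/(-56)))*73/2 = -(-105 + (-65*1/31 + 66*(-1/56)))*73/2 = -(-105 + (-65/31 - 33/28))*73/2 = -(-105 - 2843/868)*73/2 = -(-93983)*73/1736 = -½*(-6860759/868) = 6860759/1736 ≈ 3952.1)
o = 6860759/1736 ≈ 3952.1
1/o = 1/(6860759/1736) = 1736/6860759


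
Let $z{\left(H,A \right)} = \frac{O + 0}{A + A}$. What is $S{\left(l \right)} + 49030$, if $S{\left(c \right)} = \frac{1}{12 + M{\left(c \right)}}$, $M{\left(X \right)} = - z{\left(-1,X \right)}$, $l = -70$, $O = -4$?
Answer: $\frac{20543605}{419} \approx 49030.0$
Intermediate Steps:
$z{\left(H,A \right)} = - \frac{2}{A}$ ($z{\left(H,A \right)} = \frac{-4 + 0}{A + A} = - \frac{4}{2 A} = - 4 \frac{1}{2 A} = - \frac{2}{A}$)
$M{\left(X \right)} = \frac{2}{X}$ ($M{\left(X \right)} = - \frac{-2}{X} = \frac{2}{X}$)
$S{\left(c \right)} = \frac{1}{12 + \frac{2}{c}}$
$S{\left(l \right)} + 49030 = \frac{1}{2} \left(-70\right) \frac{1}{1 + 6 \left(-70\right)} + 49030 = \frac{1}{2} \left(-70\right) \frac{1}{1 - 420} + 49030 = \frac{1}{2} \left(-70\right) \frac{1}{-419} + 49030 = \frac{1}{2} \left(-70\right) \left(- \frac{1}{419}\right) + 49030 = \frac{35}{419} + 49030 = \frac{20543605}{419}$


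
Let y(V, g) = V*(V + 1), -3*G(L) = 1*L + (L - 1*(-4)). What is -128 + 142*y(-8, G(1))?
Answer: 7824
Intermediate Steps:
G(L) = -4/3 - 2*L/3 (G(L) = -(1*L + (L - 1*(-4)))/3 = -(L + (L + 4))/3 = -(L + (4 + L))/3 = -(4 + 2*L)/3 = -4/3 - 2*L/3)
y(V, g) = V*(1 + V)
-128 + 142*y(-8, G(1)) = -128 + 142*(-8*(1 - 8)) = -128 + 142*(-8*(-7)) = -128 + 142*56 = -128 + 7952 = 7824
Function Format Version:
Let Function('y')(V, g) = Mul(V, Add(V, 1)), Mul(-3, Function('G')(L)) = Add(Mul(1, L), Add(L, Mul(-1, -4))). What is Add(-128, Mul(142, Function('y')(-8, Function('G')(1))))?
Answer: 7824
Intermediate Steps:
Function('G')(L) = Add(Rational(-4, 3), Mul(Rational(-2, 3), L)) (Function('G')(L) = Mul(Rational(-1, 3), Add(Mul(1, L), Add(L, Mul(-1, -4)))) = Mul(Rational(-1, 3), Add(L, Add(L, 4))) = Mul(Rational(-1, 3), Add(L, Add(4, L))) = Mul(Rational(-1, 3), Add(4, Mul(2, L))) = Add(Rational(-4, 3), Mul(Rational(-2, 3), L)))
Function('y')(V, g) = Mul(V, Add(1, V))
Add(-128, Mul(142, Function('y')(-8, Function('G')(1)))) = Add(-128, Mul(142, Mul(-8, Add(1, -8)))) = Add(-128, Mul(142, Mul(-8, -7))) = Add(-128, Mul(142, 56)) = Add(-128, 7952) = 7824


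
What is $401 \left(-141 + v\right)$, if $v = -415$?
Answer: $-222956$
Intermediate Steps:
$401 \left(-141 + v\right) = 401 \left(-141 - 415\right) = 401 \left(-556\right) = -222956$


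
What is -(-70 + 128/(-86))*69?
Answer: 212106/43 ≈ 4932.7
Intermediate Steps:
-(-70 + 128/(-86))*69 = -(-70 + 128*(-1/86))*69 = -(-70 - 64/43)*69 = -(-3074)*69/43 = -1*(-212106/43) = 212106/43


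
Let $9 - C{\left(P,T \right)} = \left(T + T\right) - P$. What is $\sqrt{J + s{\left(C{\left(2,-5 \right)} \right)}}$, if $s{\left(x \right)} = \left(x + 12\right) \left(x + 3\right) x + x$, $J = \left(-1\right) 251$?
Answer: $\sqrt{16402} \approx 128.07$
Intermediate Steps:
$C{\left(P,T \right)} = 9 + P - 2 T$ ($C{\left(P,T \right)} = 9 - \left(\left(T + T\right) - P\right) = 9 - \left(2 T - P\right) = 9 - \left(- P + 2 T\right) = 9 + \left(P - 2 T\right) = 9 + P - 2 T$)
$J = -251$
$s{\left(x \right)} = x + x \left(3 + x\right) \left(12 + x\right)$ ($s{\left(x \right)} = \left(12 + x\right) \left(3 + x\right) x + x = \left(3 + x\right) \left(12 + x\right) x + x = x \left(3 + x\right) \left(12 + x\right) + x = x + x \left(3 + x\right) \left(12 + x\right)$)
$\sqrt{J + s{\left(C{\left(2,-5 \right)} \right)}} = \sqrt{-251 + \left(9 + 2 - -10\right) \left(37 + \left(9 + 2 - -10\right)^{2} + 15 \left(9 + 2 - -10\right)\right)} = \sqrt{-251 + \left(9 + 2 + 10\right) \left(37 + \left(9 + 2 + 10\right)^{2} + 15 \left(9 + 2 + 10\right)\right)} = \sqrt{-251 + 21 \left(37 + 21^{2} + 15 \cdot 21\right)} = \sqrt{-251 + 21 \left(37 + 441 + 315\right)} = \sqrt{-251 + 21 \cdot 793} = \sqrt{-251 + 16653} = \sqrt{16402}$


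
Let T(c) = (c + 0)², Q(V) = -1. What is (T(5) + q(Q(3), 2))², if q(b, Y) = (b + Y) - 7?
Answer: 361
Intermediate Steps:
T(c) = c²
q(b, Y) = -7 + Y + b (q(b, Y) = (Y + b) - 7 = -7 + Y + b)
(T(5) + q(Q(3), 2))² = (5² + (-7 + 2 - 1))² = (25 - 6)² = 19² = 361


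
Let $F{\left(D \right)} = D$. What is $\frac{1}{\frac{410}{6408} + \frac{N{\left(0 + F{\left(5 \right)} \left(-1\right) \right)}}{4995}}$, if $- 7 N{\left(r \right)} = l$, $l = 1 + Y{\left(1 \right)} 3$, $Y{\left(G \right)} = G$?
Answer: $\frac{12447540}{795001} \approx 15.657$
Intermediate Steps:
$l = 4$ ($l = 1 + 1 \cdot 3 = 1 + 3 = 4$)
$N{\left(r \right)} = - \frac{4}{7}$ ($N{\left(r \right)} = \left(- \frac{1}{7}\right) 4 = - \frac{4}{7}$)
$\frac{1}{\frac{410}{6408} + \frac{N{\left(0 + F{\left(5 \right)} \left(-1\right) \right)}}{4995}} = \frac{1}{\frac{410}{6408} - \frac{4}{7 \cdot 4995}} = \frac{1}{410 \cdot \frac{1}{6408} - \frac{4}{34965}} = \frac{1}{\frac{205}{3204} - \frac{4}{34965}} = \frac{1}{\frac{795001}{12447540}} = \frac{12447540}{795001}$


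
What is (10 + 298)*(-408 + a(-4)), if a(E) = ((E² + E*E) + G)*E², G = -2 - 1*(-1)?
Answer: 27104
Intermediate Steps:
G = -1 (G = -2 + 1 = -1)
a(E) = E²*(-1 + 2*E²) (a(E) = ((E² + E*E) - 1)*E² = ((E² + E²) - 1)*E² = (2*E² - 1)*E² = (-1 + 2*E²)*E² = E²*(-1 + 2*E²))
(10 + 298)*(-408 + a(-4)) = (10 + 298)*(-408 + (-1*(-4)² + 2*(-4)⁴)) = 308*(-408 + (-1*16 + 2*256)) = 308*(-408 + (-16 + 512)) = 308*(-408 + 496) = 308*88 = 27104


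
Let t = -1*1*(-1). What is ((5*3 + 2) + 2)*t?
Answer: 19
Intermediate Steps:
t = 1 (t = -1*(-1) = 1)
((5*3 + 2) + 2)*t = ((5*3 + 2) + 2)*1 = ((15 + 2) + 2)*1 = (17 + 2)*1 = 19*1 = 19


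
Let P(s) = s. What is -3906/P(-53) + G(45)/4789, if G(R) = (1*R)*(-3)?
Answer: 18698679/253817 ≈ 73.670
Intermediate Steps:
G(R) = -3*R (G(R) = R*(-3) = -3*R)
-3906/P(-53) + G(45)/4789 = -3906/(-53) - 3*45/4789 = -3906*(-1/53) - 135*1/4789 = 3906/53 - 135/4789 = 18698679/253817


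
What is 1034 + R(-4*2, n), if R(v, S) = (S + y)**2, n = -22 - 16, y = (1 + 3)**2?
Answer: 1518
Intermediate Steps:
y = 16 (y = 4**2 = 16)
n = -38
R(v, S) = (16 + S)**2 (R(v, S) = (S + 16)**2 = (16 + S)**2)
1034 + R(-4*2, n) = 1034 + (16 - 38)**2 = 1034 + (-22)**2 = 1034 + 484 = 1518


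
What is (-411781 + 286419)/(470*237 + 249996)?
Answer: -62681/180693 ≈ -0.34689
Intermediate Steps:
(-411781 + 286419)/(470*237 + 249996) = -125362/(111390 + 249996) = -125362/361386 = -125362*1/361386 = -62681/180693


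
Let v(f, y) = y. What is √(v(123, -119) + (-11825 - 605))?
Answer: I*√12549 ≈ 112.02*I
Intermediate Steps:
√(v(123, -119) + (-11825 - 605)) = √(-119 + (-11825 - 605)) = √(-119 - 12430) = √(-12549) = I*√12549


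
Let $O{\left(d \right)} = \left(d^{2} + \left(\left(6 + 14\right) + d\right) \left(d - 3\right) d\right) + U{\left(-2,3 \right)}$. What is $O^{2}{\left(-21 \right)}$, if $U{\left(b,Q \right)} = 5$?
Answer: $3364$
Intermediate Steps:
$O{\left(d \right)} = 5 + d^{2} + d \left(-3 + d\right) \left(20 + d\right)$ ($O{\left(d \right)} = \left(d^{2} + \left(\left(6 + 14\right) + d\right) \left(d - 3\right) d\right) + 5 = \left(d^{2} + \left(20 + d\right) \left(-3 + d\right) d\right) + 5 = \left(d^{2} + \left(-3 + d\right) \left(20 + d\right) d\right) + 5 = \left(d^{2} + d \left(-3 + d\right) \left(20 + d\right)\right) + 5 = 5 + d^{2} + d \left(-3 + d\right) \left(20 + d\right)$)
$O^{2}{\left(-21 \right)} = \left(5 + \left(-21\right)^{3} - -1260 + 18 \left(-21\right)^{2}\right)^{2} = \left(5 - 9261 + 1260 + 18 \cdot 441\right)^{2} = \left(5 - 9261 + 1260 + 7938\right)^{2} = \left(-58\right)^{2} = 3364$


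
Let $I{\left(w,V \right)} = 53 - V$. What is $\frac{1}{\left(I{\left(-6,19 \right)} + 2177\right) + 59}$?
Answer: $\frac{1}{2270} \approx 0.00044053$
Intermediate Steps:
$\frac{1}{\left(I{\left(-6,19 \right)} + 2177\right) + 59} = \frac{1}{\left(\left(53 - 19\right) + 2177\right) + 59} = \frac{1}{\left(34 + 2177\right) + 59} = \frac{1}{2211 + 59} = \frac{1}{2270}$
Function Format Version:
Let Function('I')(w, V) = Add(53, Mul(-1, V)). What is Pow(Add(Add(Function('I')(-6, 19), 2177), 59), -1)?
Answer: Rational(1, 2270) ≈ 0.00044053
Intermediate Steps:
Pow(Add(Add(Function('I')(-6, 19), 2177), 59), -1) = Pow(Add(Add(Add(53, Mul(-1, 19)), 2177), 59), -1) = Pow(Add(Add(Add(53, -19), 2177), 59), -1) = Pow(Add(Add(34, 2177), 59), -1) = Pow(Add(2211, 59), -1) = Pow(2270, -1) = Rational(1, 2270)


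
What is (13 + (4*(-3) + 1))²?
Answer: 4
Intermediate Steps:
(13 + (4*(-3) + 1))² = (13 + (-12 + 1))² = (13 - 11)² = 2² = 4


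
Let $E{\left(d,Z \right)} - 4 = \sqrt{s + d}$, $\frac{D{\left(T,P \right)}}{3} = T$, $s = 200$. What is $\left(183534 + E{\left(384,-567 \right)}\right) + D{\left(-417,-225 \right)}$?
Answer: $182287 + 2 \sqrt{146} \approx 1.8231 \cdot 10^{5}$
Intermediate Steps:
$D{\left(T,P \right)} = 3 T$
$E{\left(d,Z \right)} = 4 + \sqrt{200 + d}$
$\left(183534 + E{\left(384,-567 \right)}\right) + D{\left(-417,-225 \right)} = \left(183534 + \left(4 + \sqrt{200 + 384}\right)\right) + 3 \left(-417\right) = \left(183534 + \left(4 + \sqrt{584}\right)\right) - 1251 = \left(183534 + \left(4 + 2 \sqrt{146}\right)\right) - 1251 = \left(183538 + 2 \sqrt{146}\right) - 1251 = 182287 + 2 \sqrt{146}$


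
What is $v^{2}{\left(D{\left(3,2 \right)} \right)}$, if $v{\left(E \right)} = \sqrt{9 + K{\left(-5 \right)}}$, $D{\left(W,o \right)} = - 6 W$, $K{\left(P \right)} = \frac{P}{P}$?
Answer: $10$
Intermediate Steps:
$K{\left(P \right)} = 1$
$v{\left(E \right)} = \sqrt{10}$ ($v{\left(E \right)} = \sqrt{9 + 1} = \sqrt{10}$)
$v^{2}{\left(D{\left(3,2 \right)} \right)} = \left(\sqrt{10}\right)^{2} = 10$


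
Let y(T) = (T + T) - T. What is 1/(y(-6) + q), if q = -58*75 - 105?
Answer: -1/4461 ≈ -0.00022416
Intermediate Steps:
q = -4455 (q = -4350 - 105 = -4455)
y(T) = T (y(T) = 2*T - T = T)
1/(y(-6) + q) = 1/(-6 - 4455) = 1/(-4461) = -1/4461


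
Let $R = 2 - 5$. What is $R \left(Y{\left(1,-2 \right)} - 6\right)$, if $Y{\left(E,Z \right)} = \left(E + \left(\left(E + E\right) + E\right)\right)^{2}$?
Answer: $-30$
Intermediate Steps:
$R = -3$
$Y{\left(E,Z \right)} = 16 E^{2}$ ($Y{\left(E,Z \right)} = \left(E + \left(2 E + E\right)\right)^{2} = \left(E + 3 E\right)^{2} = \left(4 E\right)^{2} = 16 E^{2}$)
$R \left(Y{\left(1,-2 \right)} - 6\right) = - 3 \left(16 \cdot 1^{2} - 6\right) = - 3 \left(16 \cdot 1 - 6\right) = - 3 \left(16 - 6\right) = \left(-3\right) 10 = -30$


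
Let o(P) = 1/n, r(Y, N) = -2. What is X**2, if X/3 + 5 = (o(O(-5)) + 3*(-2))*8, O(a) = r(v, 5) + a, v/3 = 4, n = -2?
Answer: 29241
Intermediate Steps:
v = 12 (v = 3*4 = 12)
O(a) = -2 + a
o(P) = -1/2 (o(P) = 1/(-2) = 1*(-1/2) = -1/2)
X = -171 (X = -15 + 3*((-1/2 + 3*(-2))*8) = -15 + 3*((-1/2 - 6)*8) = -15 + 3*(-13/2*8) = -15 + 3*(-52) = -15 - 156 = -171)
X**2 = (-171)**2 = 29241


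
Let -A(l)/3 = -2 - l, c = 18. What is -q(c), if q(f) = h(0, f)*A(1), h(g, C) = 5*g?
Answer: 0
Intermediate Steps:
A(l) = 6 + 3*l (A(l) = -3*(-2 - l) = 6 + 3*l)
q(f) = 0 (q(f) = (5*0)*(6 + 3*1) = 0*(6 + 3) = 0*9 = 0)
-q(c) = -1*0 = 0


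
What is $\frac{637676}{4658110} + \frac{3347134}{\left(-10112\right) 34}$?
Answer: $- \frac{3843020061633}{400373870720} \approx -9.5986$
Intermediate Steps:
$\frac{637676}{4658110} + \frac{3347134}{\left(-10112\right) 34} = 637676 \cdot \frac{1}{4658110} + \frac{3347134}{-343808} = \frac{318838}{2329055} + 3347134 \left(- \frac{1}{343808}\right) = \frac{318838}{2329055} - \frac{1673567}{171904} = - \frac{3843020061633}{400373870720}$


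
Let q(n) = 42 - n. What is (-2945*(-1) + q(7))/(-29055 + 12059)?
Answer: -745/4249 ≈ -0.17534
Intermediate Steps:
(-2945*(-1) + q(7))/(-29055 + 12059) = (-2945*(-1) + (42 - 1*7))/(-29055 + 12059) = (2945 + (42 - 7))/(-16996) = (2945 + 35)*(-1/16996) = 2980*(-1/16996) = -745/4249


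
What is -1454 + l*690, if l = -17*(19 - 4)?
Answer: -177404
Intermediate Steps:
l = -255 (l = -17*15 = -255)
-1454 + l*690 = -1454 - 255*690 = -1454 - 175950 = -177404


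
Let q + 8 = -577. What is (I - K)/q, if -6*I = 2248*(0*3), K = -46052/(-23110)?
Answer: 23026/6759675 ≈ 0.0034064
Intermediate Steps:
q = -585 (q = -8 - 577 = -585)
K = 23026/11555 (K = -46052*(-1/23110) = 23026/11555 ≈ 1.9927)
I = 0 (I = -1124*0*3/3 = -1124*0/3 = -1/6*0 = 0)
(I - K)/q = (0 - 1*23026/11555)/(-585) = (0 - 23026/11555)*(-1/585) = -23026/11555*(-1/585) = 23026/6759675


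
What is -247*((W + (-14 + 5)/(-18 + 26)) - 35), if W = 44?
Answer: -15561/8 ≈ -1945.1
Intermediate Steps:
-247*((W + (-14 + 5)/(-18 + 26)) - 35) = -247*((44 + (-14 + 5)/(-18 + 26)) - 35) = -247*((44 - 9/8) - 35) = -247*(343/8 - 35) = -247*63/8 = -15561/8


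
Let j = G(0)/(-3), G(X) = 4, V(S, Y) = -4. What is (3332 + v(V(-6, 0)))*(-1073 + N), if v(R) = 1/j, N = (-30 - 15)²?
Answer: 3171350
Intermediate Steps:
N = 2025 (N = (-45)² = 2025)
j = -4/3 (j = 4/(-3) = 4*(-⅓) = -4/3 ≈ -1.3333)
v(R) = -¾ (v(R) = 1/(-4/3) = -¾)
(3332 + v(V(-6, 0)))*(-1073 + N) = (3332 - ¾)*(-1073 + 2025) = (13325/4)*952 = 3171350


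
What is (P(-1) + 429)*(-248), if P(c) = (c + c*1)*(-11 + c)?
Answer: -112344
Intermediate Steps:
P(c) = 2*c*(-11 + c) (P(c) = (c + c)*(-11 + c) = (2*c)*(-11 + c) = 2*c*(-11 + c))
(P(-1) + 429)*(-248) = (2*(-1)*(-11 - 1) + 429)*(-248) = (2*(-1)*(-12) + 429)*(-248) = (24 + 429)*(-248) = 453*(-248) = -112344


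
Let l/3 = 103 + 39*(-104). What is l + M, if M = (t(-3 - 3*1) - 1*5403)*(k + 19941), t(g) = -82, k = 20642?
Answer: -222609614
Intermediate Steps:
l = -11859 (l = 3*(103 + 39*(-104)) = 3*(103 - 4056) = 3*(-3953) = -11859)
M = -222597755 (M = (-82 - 1*5403)*(20642 + 19941) = (-82 - 5403)*40583 = -5485*40583 = -222597755)
l + M = -11859 - 222597755 = -222609614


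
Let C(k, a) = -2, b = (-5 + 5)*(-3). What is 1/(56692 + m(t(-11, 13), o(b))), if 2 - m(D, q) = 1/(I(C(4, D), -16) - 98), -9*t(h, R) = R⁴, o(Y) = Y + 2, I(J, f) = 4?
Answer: 94/5329237 ≈ 1.7639e-5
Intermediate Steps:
b = 0 (b = 0*(-3) = 0)
o(Y) = 2 + Y
t(h, R) = -R⁴/9
m(D, q) = 189/94 (m(D, q) = 2 - 1/(4 - 98) = 2 - 1/(-94) = 2 - 1*(-1/94) = 2 + 1/94 = 189/94)
1/(56692 + m(t(-11, 13), o(b))) = 1/(56692 + 189/94) = 1/(5329237/94) = 94/5329237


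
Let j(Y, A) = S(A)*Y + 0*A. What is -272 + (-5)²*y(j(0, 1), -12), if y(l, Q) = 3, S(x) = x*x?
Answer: -197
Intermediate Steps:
S(x) = x²
j(Y, A) = Y*A² (j(Y, A) = A²*Y + 0*A = Y*A² + 0 = Y*A²)
-272 + (-5)²*y(j(0, 1), -12) = -272 + (-5)²*3 = -272 + 25*3 = -272 + 75 = -197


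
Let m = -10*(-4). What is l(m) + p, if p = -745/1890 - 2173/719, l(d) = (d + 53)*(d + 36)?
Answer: 1920026651/271782 ≈ 7064.6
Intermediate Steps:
m = 40
l(d) = (36 + d)*(53 + d) (l(d) = (53 + d)*(36 + d) = (36 + d)*(53 + d))
p = -928525/271782 (p = -745*1/1890 - 2173*1/719 = -149/378 - 2173/719 = -928525/271782 ≈ -3.4164)
l(m) + p = (1908 + 40**2 + 89*40) - 928525/271782 = (1908 + 1600 + 3560) - 928525/271782 = 7068 - 928525/271782 = 1920026651/271782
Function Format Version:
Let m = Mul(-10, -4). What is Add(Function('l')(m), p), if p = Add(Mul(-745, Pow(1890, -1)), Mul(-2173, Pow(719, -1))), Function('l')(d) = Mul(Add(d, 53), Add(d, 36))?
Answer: Rational(1920026651, 271782) ≈ 7064.6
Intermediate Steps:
m = 40
Function('l')(d) = Mul(Add(36, d), Add(53, d)) (Function('l')(d) = Mul(Add(53, d), Add(36, d)) = Mul(Add(36, d), Add(53, d)))
p = Rational(-928525, 271782) (p = Add(Mul(-745, Rational(1, 1890)), Mul(-2173, Rational(1, 719))) = Add(Rational(-149, 378), Rational(-2173, 719)) = Rational(-928525, 271782) ≈ -3.4164)
Add(Function('l')(m), p) = Add(Add(1908, Pow(40, 2), Mul(89, 40)), Rational(-928525, 271782)) = Add(Add(1908, 1600, 3560), Rational(-928525, 271782)) = Add(7068, Rational(-928525, 271782)) = Rational(1920026651, 271782)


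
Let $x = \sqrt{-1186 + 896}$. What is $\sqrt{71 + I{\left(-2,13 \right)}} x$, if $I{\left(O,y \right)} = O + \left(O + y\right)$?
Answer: $20 i \sqrt{58} \approx 152.32 i$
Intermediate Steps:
$I{\left(O,y \right)} = y + 2 O$
$x = i \sqrt{290}$ ($x = \sqrt{-290} = i \sqrt{290} \approx 17.029 i$)
$\sqrt{71 + I{\left(-2,13 \right)}} x = \sqrt{71 + \left(13 + 2 \left(-2\right)\right)} i \sqrt{290} = \sqrt{71 + \left(13 - 4\right)} i \sqrt{290} = \sqrt{71 + 9} i \sqrt{290} = \sqrt{80} i \sqrt{290} = 4 \sqrt{5} i \sqrt{290} = 20 i \sqrt{58}$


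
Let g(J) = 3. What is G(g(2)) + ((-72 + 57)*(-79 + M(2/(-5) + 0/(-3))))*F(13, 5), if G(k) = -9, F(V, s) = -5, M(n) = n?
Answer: -5964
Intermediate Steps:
G(g(2)) + ((-72 + 57)*(-79 + M(2/(-5) + 0/(-3))))*F(13, 5) = -9 + ((-72 + 57)*(-79 + (2/(-5) + 0/(-3))))*(-5) = -9 - 15*(-79 + (2*(-⅕) + 0*(-⅓)))*(-5) = -9 - 15*(-79 + (-⅖ + 0))*(-5) = -9 - 15*(-79 - ⅖)*(-5) = -9 - 15*(-397/5)*(-5) = -9 + 1191*(-5) = -9 - 5955 = -5964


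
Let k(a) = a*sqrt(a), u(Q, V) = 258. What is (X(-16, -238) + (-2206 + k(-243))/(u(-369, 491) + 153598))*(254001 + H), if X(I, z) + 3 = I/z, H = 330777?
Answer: -7888400549181/4577216 - 639454743*I*sqrt(3)/76928 ≈ -1.7234e+6 - 14397.0*I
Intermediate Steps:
k(a) = a**(3/2)
X(I, z) = -3 + I/z
(X(-16, -238) + (-2206 + k(-243))/(u(-369, 491) + 153598))*(254001 + H) = ((-3 - 16/(-238)) + (-2206 + (-243)**(3/2))/(258 + 153598))*(254001 + 330777) = ((-3 - 16*(-1/238)) + (-2206 - 2187*I*sqrt(3))/153856)*584778 = ((-3 + 8/119) + (-2206 - 2187*I*sqrt(3))*(1/153856))*584778 = (-349/119 + (-1103/76928 - 2187*I*sqrt(3)/153856))*584778 = (-26979129/9154432 - 2187*I*sqrt(3)/153856)*584778 = -7888400549181/4577216 - 639454743*I*sqrt(3)/76928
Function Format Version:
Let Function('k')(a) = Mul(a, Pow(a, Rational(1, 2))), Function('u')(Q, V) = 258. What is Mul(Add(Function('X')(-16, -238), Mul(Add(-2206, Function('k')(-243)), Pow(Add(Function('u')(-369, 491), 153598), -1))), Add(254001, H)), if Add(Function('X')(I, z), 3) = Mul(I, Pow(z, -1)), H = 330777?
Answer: Add(Rational(-7888400549181, 4577216), Mul(Rational(-639454743, 76928), I, Pow(3, Rational(1, 2)))) ≈ Add(-1.7234e+6, Mul(-14397., I))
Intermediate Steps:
Function('k')(a) = Pow(a, Rational(3, 2))
Function('X')(I, z) = Add(-3, Mul(I, Pow(z, -1)))
Mul(Add(Function('X')(-16, -238), Mul(Add(-2206, Function('k')(-243)), Pow(Add(Function('u')(-369, 491), 153598), -1))), Add(254001, H)) = Mul(Add(Add(-3, Mul(-16, Pow(-238, -1))), Mul(Add(-2206, Pow(-243, Rational(3, 2))), Pow(Add(258, 153598), -1))), Add(254001, 330777)) = Mul(Add(Add(-3, Mul(-16, Rational(-1, 238))), Mul(Add(-2206, Mul(-2187, I, Pow(3, Rational(1, 2)))), Pow(153856, -1))), 584778) = Mul(Add(Add(-3, Rational(8, 119)), Mul(Add(-2206, Mul(-2187, I, Pow(3, Rational(1, 2)))), Rational(1, 153856))), 584778) = Mul(Add(Rational(-349, 119), Add(Rational(-1103, 76928), Mul(Rational(-2187, 153856), I, Pow(3, Rational(1, 2))))), 584778) = Mul(Add(Rational(-26979129, 9154432), Mul(Rational(-2187, 153856), I, Pow(3, Rational(1, 2)))), 584778) = Add(Rational(-7888400549181, 4577216), Mul(Rational(-639454743, 76928), I, Pow(3, Rational(1, 2))))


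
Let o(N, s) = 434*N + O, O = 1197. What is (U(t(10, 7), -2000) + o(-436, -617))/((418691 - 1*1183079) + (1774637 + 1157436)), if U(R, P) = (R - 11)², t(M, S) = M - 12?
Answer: -187858/2167685 ≈ -0.086663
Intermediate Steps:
t(M, S) = -12 + M
U(R, P) = (-11 + R)²
o(N, s) = 1197 + 434*N (o(N, s) = 434*N + 1197 = 1197 + 434*N)
(U(t(10, 7), -2000) + o(-436, -617))/((418691 - 1*1183079) + (1774637 + 1157436)) = ((-11 + (-12 + 10))² + (1197 + 434*(-436)))/((418691 - 1*1183079) + (1774637 + 1157436)) = ((-11 - 2)² + (1197 - 189224))/((418691 - 1183079) + 2932073) = ((-13)² - 188027)/(-764388 + 2932073) = (169 - 188027)/2167685 = -187858*1/2167685 = -187858/2167685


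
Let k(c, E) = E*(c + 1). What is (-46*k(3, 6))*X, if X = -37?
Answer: 40848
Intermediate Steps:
k(c, E) = E*(1 + c)
(-46*k(3, 6))*X = -276*(1 + 3)*(-37) = -276*4*(-37) = -46*24*(-37) = -1104*(-37) = 40848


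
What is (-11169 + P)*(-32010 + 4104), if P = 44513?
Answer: -930497664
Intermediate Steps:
(-11169 + P)*(-32010 + 4104) = (-11169 + 44513)*(-32010 + 4104) = 33344*(-27906) = -930497664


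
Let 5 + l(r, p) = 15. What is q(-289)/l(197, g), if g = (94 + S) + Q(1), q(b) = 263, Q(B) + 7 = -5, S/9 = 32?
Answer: 263/10 ≈ 26.300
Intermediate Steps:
S = 288 (S = 9*32 = 288)
Q(B) = -12 (Q(B) = -7 - 5 = -12)
g = 370 (g = (94 + 288) - 12 = 382 - 12 = 370)
l(r, p) = 10 (l(r, p) = -5 + 15 = 10)
q(-289)/l(197, g) = 263/10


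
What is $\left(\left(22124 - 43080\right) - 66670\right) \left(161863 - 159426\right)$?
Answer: $-213544562$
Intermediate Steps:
$\left(\left(22124 - 43080\right) - 66670\right) \left(161863 - 159426\right) = \left(\left(22124 - 43080\right) - 66670\right) 2437 = \left(-20956 - 66670\right) 2437 = \left(-87626\right) 2437 = -213544562$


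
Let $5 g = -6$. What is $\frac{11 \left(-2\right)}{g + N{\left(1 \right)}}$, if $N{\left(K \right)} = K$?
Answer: $110$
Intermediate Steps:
$g = - \frac{6}{5}$ ($g = \frac{1}{5} \left(-6\right) = - \frac{6}{5} \approx -1.2$)
$\frac{11 \left(-2\right)}{g + N{\left(1 \right)}} = \frac{11 \left(-2\right)}{- \frac{6}{5} + 1} = - \frac{22}{- \frac{1}{5}} = \left(-22\right) \left(-5\right) = 110$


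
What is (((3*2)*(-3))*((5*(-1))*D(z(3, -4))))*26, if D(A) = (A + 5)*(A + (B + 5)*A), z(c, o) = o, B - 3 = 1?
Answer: -93600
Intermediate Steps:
B = 4 (B = 3 + 1 = 4)
D(A) = 10*A*(5 + A) (D(A) = (A + 5)*(A + (4 + 5)*A) = (5 + A)*(A + 9*A) = (5 + A)*(10*A) = 10*A*(5 + A))
(((3*2)*(-3))*((5*(-1))*D(z(3, -4))))*26 = (((3*2)*(-3))*((5*(-1))*(10*(-4)*(5 - 4))))*26 = ((6*(-3))*(-50*(-4)))*26 = -(-90)*(-40)*26 = -18*200*26 = -3600*26 = -93600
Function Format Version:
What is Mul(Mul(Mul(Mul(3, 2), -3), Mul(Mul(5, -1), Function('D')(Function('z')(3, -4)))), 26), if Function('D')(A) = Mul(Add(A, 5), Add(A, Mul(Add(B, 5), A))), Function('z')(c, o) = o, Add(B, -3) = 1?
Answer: -93600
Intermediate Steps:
B = 4 (B = Add(3, 1) = 4)
Function('D')(A) = Mul(10, A, Add(5, A)) (Function('D')(A) = Mul(Add(A, 5), Add(A, Mul(Add(4, 5), A))) = Mul(Add(5, A), Add(A, Mul(9, A))) = Mul(Add(5, A), Mul(10, A)) = Mul(10, A, Add(5, A)))
Mul(Mul(Mul(Mul(3, 2), -3), Mul(Mul(5, -1), Function('D')(Function('z')(3, -4)))), 26) = Mul(Mul(Mul(Mul(3, 2), -3), Mul(Mul(5, -1), Mul(10, -4, Add(5, -4)))), 26) = Mul(Mul(Mul(6, -3), Mul(-5, Mul(10, -4, 1))), 26) = Mul(Mul(-18, Mul(-5, -40)), 26) = Mul(Mul(-18, 200), 26) = Mul(-3600, 26) = -93600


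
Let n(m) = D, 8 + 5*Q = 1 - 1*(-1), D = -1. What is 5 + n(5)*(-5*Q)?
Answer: -1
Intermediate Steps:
Q = -6/5 (Q = -8/5 + (1 - 1*(-1))/5 = -8/5 + (1 + 1)/5 = -8/5 + (1/5)*2 = -8/5 + 2/5 = -6/5 ≈ -1.2000)
n(m) = -1
5 + n(5)*(-5*Q) = 5 - (-5)*(-6)/5 = 5 - 1*6 = 5 - 6 = -1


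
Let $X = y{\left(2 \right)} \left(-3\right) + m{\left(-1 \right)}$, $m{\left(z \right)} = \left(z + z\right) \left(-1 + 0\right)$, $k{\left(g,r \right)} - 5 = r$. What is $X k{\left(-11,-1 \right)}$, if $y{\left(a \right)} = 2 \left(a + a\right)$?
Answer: $-88$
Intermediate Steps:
$y{\left(a \right)} = 4 a$ ($y{\left(a \right)} = 2 \cdot 2 a = 4 a$)
$k{\left(g,r \right)} = 5 + r$
$m{\left(z \right)} = - 2 z$ ($m{\left(z \right)} = 2 z \left(-1\right) = - 2 z$)
$X = -22$ ($X = 4 \cdot 2 \left(-3\right) - -2 = 8 \left(-3\right) + 2 = -24 + 2 = -22$)
$X k{\left(-11,-1 \right)} = - 22 \left(5 - 1\right) = \left(-22\right) 4 = -88$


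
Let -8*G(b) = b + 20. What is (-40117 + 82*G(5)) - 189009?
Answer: -917529/4 ≈ -2.2938e+5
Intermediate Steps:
G(b) = -5/2 - b/8 (G(b) = -(b + 20)/8 = -(20 + b)/8 = -5/2 - b/8)
(-40117 + 82*G(5)) - 189009 = (-40117 + 82*(-5/2 - 1/8*5)) - 189009 = (-40117 + 82*(-5/2 - 5/8)) - 189009 = (-40117 + 82*(-25/8)) - 189009 = (-40117 - 1025/4) - 189009 = -161493/4 - 189009 = -917529/4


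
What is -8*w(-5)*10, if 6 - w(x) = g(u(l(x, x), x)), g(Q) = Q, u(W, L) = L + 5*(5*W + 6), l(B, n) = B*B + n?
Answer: 41520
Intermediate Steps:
l(B, n) = n + B**2 (l(B, n) = B**2 + n = n + B**2)
u(W, L) = 30 + L + 25*W (u(W, L) = L + 5*(6 + 5*W) = L + (30 + 25*W) = 30 + L + 25*W)
w(x) = -24 - 26*x - 25*x**2 (w(x) = 6 - (30 + x + 25*(x + x**2)) = 6 - (30 + x + (25*x + 25*x**2)) = 6 - (30 + 25*x**2 + 26*x) = 6 + (-30 - 26*x - 25*x**2) = -24 - 26*x - 25*x**2)
-8*w(-5)*10 = -8*(-24 - 26*(-5) - 25*(-5)**2)*10 = -8*(-24 + 130 - 25*25)*10 = -8*(-24 + 130 - 625)*10 = -8*(-519)*10 = 4152*10 = 41520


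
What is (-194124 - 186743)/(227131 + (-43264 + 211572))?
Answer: -380867/395439 ≈ -0.96315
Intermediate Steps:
(-194124 - 186743)/(227131 + (-43264 + 211572)) = -380867/(227131 + 168308) = -380867/395439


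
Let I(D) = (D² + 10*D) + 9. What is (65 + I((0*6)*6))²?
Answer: 5476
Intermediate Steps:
I(D) = 9 + D² + 10*D
(65 + I((0*6)*6))² = (65 + (9 + ((0*6)*6)² + 10*((0*6)*6)))² = (65 + (9 + (0*6)² + 10*(0*6)))² = (65 + (9 + 0² + 10*0))² = (65 + (9 + 0 + 0))² = (65 + 9)² = 74² = 5476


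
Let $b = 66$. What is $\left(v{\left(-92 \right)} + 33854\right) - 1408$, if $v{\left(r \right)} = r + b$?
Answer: $32420$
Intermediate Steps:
$v{\left(r \right)} = 66 + r$ ($v{\left(r \right)} = r + 66 = 66 + r$)
$\left(v{\left(-92 \right)} + 33854\right) - 1408 = \left(\left(66 - 92\right) + 33854\right) - 1408 = \left(-26 + 33854\right) - 1408 = 33828 - 1408 = 32420$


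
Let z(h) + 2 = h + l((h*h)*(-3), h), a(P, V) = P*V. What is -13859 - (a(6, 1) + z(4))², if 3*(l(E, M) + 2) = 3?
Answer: -13908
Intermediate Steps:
l(E, M) = -1 (l(E, M) = -2 + (⅓)*3 = -2 + 1 = -1)
z(h) = -3 + h (z(h) = -2 + (h - 1) = -2 + (-1 + h) = -3 + h)
-13859 - (a(6, 1) + z(4))² = -13859 - (6*1 + (-3 + 4))² = -13859 - (6 + 1)² = -13859 - 1*7² = -13859 - 1*49 = -13859 - 49 = -13908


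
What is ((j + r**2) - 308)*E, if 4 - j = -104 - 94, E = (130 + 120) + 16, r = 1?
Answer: -27930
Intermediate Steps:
E = 266 (E = 250 + 16 = 266)
j = 202 (j = 4 - (-104 - 94) = 4 - 1*(-198) = 4 + 198 = 202)
((j + r**2) - 308)*E = ((202 + 1**2) - 308)*266 = ((202 + 1) - 308)*266 = (203 - 308)*266 = -105*266 = -27930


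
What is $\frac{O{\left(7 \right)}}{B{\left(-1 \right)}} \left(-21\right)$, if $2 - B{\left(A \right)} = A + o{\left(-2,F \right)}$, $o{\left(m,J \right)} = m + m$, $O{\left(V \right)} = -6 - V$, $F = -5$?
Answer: $39$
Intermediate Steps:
$o{\left(m,J \right)} = 2 m$
$B{\left(A \right)} = 6 - A$ ($B{\left(A \right)} = 2 - \left(A + 2 \left(-2\right)\right) = 2 - \left(A - 4\right) = 2 - \left(-4 + A\right) = 6 - A$)
$\frac{O{\left(7 \right)}}{B{\left(-1 \right)}} \left(-21\right) = \frac{-6 - 7}{6 - -1} \left(-21\right) = \frac{-6 - 7}{6 + 1} \left(-21\right) = \frac{1}{7} \left(-13\right) \left(-21\right) = \left(- \frac{13}{7}\right) \left(-21\right) = 39$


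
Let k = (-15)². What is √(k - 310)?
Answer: I*√85 ≈ 9.2195*I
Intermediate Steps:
k = 225
√(k - 310) = √(225 - 310) = √(-85) = I*√85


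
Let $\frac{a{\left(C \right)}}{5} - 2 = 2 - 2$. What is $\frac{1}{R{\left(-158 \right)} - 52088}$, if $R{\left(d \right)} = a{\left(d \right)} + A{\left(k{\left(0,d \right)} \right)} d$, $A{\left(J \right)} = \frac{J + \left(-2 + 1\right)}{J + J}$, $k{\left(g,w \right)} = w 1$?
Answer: $- \frac{2}{104315} \approx -1.9173 \cdot 10^{-5}$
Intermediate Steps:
$a{\left(C \right)} = 10$ ($a{\left(C \right)} = 10 + 5 \left(2 - 2\right) = 10 + 5 \cdot 0 = 10 + 0 = 10$)
$k{\left(g,w \right)} = w$
$A{\left(J \right)} = \frac{-1 + J}{2 J}$ ($A{\left(J \right)} = \frac{J - 1}{2 J} = \left(-1 + J\right) \frac{1}{2 J} = \frac{-1 + J}{2 J}$)
$R{\left(d \right)} = \frac{19}{2} + \frac{d}{2}$ ($R{\left(d \right)} = 10 + \frac{-1 + d}{2 d} d = 10 + \left(- \frac{1}{2} + \frac{d}{2}\right) = \frac{19}{2} + \frac{d}{2}$)
$\frac{1}{R{\left(-158 \right)} - 52088} = \frac{1}{\left(\frac{19}{2} + \frac{1}{2} \left(-158\right)\right) - 52088} = \frac{1}{\left(\frac{19}{2} - 79\right) - 52088} = \frac{1}{- \frac{139}{2} - 52088} = \frac{1}{- \frac{104315}{2}} = - \frac{2}{104315}$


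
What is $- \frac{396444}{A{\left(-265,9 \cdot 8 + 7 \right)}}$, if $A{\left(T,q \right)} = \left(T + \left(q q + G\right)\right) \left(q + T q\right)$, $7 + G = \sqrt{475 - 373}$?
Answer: $\frac{197197853}{61922956942} - \frac{33037 \sqrt{102}}{61922956942} \approx 0.0031792$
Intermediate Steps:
$G = -7 + \sqrt{102}$ ($G = -7 + \sqrt{475 - 373} = -7 + \sqrt{102} \approx 3.0995$)
$A{\left(T,q \right)} = \left(q + T q\right) \left(-7 + T + \sqrt{102} + q^{2}\right)$ ($A{\left(T,q \right)} = \left(T - \left(7 - \sqrt{102} - q q\right)\right) \left(q + T q\right) = \left(T - \left(7 - \sqrt{102} - q^{2}\right)\right) \left(q + T q\right) = \left(T + \left(-7 + \sqrt{102} + q^{2}\right)\right) \left(q + T q\right) = \left(-7 + T + \sqrt{102} + q^{2}\right) \left(q + T q\right) = \left(q + T q\right) \left(-7 + T + \sqrt{102} + q^{2}\right)$)
$- \frac{396444}{A{\left(-265,9 \cdot 8 + 7 \right)}} = - \frac{396444}{\left(9 \cdot 8 + 7\right) \left(-7 - 265 + \sqrt{102} + \left(-265\right)^{2} + \left(9 \cdot 8 + 7\right)^{2} - 265 \left(9 \cdot 8 + 7\right)^{2} - - 265 \left(7 - \sqrt{102}\right)\right)} = - \frac{396444}{\left(72 + 7\right) \left(-7 - 265 + \sqrt{102} + 70225 + \left(72 + 7\right)^{2} - 265 \left(72 + 7\right)^{2} + \left(1855 - 265 \sqrt{102}\right)\right)} = - \frac{396444}{79 \left(-7 - 265 + \sqrt{102} + 70225 + 79^{2} - 265 \cdot 79^{2} + \left(1855 - 265 \sqrt{102}\right)\right)} = - \frac{396444}{79 \left(-7 - 265 + \sqrt{102} + 70225 + 6241 - 1653865 + \left(1855 - 265 \sqrt{102}\right)\right)} = - \frac{396444}{79 \left(-1575816 - 264 \sqrt{102}\right)} = - \frac{396444}{-124489464 - 20856 \sqrt{102}}$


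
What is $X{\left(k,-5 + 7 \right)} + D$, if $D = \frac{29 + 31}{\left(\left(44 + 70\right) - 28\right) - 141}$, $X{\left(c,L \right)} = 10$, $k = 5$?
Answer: $\frac{98}{11} \approx 8.9091$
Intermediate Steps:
$D = - \frac{12}{11}$ ($D = \frac{60}{\left(114 - 28\right) - 141} = \frac{60}{86 - 141} = \frac{60}{-55} = 60 \left(- \frac{1}{55}\right) = - \frac{12}{11} \approx -1.0909$)
$X{\left(k,-5 + 7 \right)} + D = 10 - \frac{12}{11} = \frac{98}{11}$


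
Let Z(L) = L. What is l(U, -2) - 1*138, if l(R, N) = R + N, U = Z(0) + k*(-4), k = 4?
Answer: -156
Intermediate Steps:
U = -16 (U = 0 + 4*(-4) = 0 - 16 = -16)
l(R, N) = N + R
l(U, -2) - 1*138 = (-2 - 16) - 1*138 = -18 - 138 = -156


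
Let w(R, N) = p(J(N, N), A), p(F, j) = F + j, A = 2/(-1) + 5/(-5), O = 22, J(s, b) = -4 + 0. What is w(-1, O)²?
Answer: 49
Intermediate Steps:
J(s, b) = -4
A = -3 (A = 2*(-1) + 5*(-⅕) = -2 - 1 = -3)
w(R, N) = -7 (w(R, N) = -4 - 3 = -7)
w(-1, O)² = (-7)² = 49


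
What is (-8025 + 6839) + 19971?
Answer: 18785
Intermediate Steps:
(-8025 + 6839) + 19971 = -1186 + 19971 = 18785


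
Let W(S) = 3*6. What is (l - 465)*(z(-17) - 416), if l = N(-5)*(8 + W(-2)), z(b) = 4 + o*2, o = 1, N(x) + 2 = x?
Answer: 265270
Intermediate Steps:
N(x) = -2 + x
W(S) = 18
z(b) = 6 (z(b) = 4 + 1*2 = 4 + 2 = 6)
l = -182 (l = (-2 - 5)*(8 + 18) = -7*26 = -182)
(l - 465)*(z(-17) - 416) = (-182 - 465)*(6 - 416) = -647*(-410) = 265270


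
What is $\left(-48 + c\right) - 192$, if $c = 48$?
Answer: $-192$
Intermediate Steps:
$\left(-48 + c\right) - 192 = \left(-48 + 48\right) - 192 = 0 - 192 = -192$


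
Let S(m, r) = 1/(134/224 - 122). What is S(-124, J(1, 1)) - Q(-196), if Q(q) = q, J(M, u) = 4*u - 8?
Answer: 2664900/13597 ≈ 195.99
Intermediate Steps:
J(M, u) = -8 + 4*u
S(m, r) = -112/13597 (S(m, r) = 1/(134*(1/224) - 122) = 1/(67/112 - 122) = 1/(-13597/112) = -112/13597)
S(-124, J(1, 1)) - Q(-196) = -112/13597 - 1*(-196) = -112/13597 + 196 = 2664900/13597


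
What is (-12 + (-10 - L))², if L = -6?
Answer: 256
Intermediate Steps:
(-12 + (-10 - L))² = (-12 + (-10 - 1*(-6)))² = (-12 + (-10 + 6))² = (-12 - 4)² = (-16)² = 256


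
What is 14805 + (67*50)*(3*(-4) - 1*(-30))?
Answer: 75105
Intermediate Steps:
14805 + (67*50)*(3*(-4) - 1*(-30)) = 14805 + 3350*(-12 + 30) = 14805 + 3350*18 = 14805 + 60300 = 75105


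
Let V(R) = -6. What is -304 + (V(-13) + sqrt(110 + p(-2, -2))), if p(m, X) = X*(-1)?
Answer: -310 + 4*sqrt(7) ≈ -299.42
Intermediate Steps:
p(m, X) = -X
-304 + (V(-13) + sqrt(110 + p(-2, -2))) = -304 + (-6 + sqrt(110 - 1*(-2))) = -304 + (-6 + sqrt(110 + 2)) = -304 + (-6 + sqrt(112)) = -304 + (-6 + 4*sqrt(7)) = -310 + 4*sqrt(7)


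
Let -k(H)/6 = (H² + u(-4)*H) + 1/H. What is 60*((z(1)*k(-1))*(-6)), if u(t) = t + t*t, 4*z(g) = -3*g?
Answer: 19440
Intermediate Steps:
z(g) = -3*g/4 (z(g) = (-3*g)/4 = -3*g/4)
u(t) = t + t²
k(H) = -72*H - 6/H - 6*H² (k(H) = -6*((H² + (-4*(1 - 4))*H) + 1/H) = -6*((H² + (-4*(-3))*H) + 1/H) = -6*((H² + 12*H) + 1/H) = -6*(1/H + H² + 12*H) = -72*H - 6/H - 6*H²)
60*((z(1)*k(-1))*(-6)) = 60*(((-¾*1)*(6*(-1 + (-1)²*(-12 - 1*(-1)))/(-1)))*(-6)) = 60*(-9*(-1)*(-1 + 1*(-12 + 1))/2*(-6)) = 60*(-9*(-1)*(-1 + 1*(-11))/2*(-6)) = 60*(-9*(-1)*(-1 - 11)/2*(-6)) = 60*(-9*(-1)*(-12)/2*(-6)) = 60*(-¾*72*(-6)) = 60*(-54*(-6)) = 60*324 = 19440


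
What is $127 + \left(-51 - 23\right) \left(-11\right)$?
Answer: $941$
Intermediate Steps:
$127 + \left(-51 - 23\right) \left(-11\right) = 127 - -814 = 127 + 814 = 941$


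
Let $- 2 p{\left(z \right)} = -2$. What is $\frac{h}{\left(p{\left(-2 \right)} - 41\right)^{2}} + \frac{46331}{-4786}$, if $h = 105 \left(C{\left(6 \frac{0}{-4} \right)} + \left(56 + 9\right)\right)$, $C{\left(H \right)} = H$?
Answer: $- \frac{829303}{153152} \approx -5.4149$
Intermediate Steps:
$p{\left(z \right)} = 1$ ($p{\left(z \right)} = \left(- \frac{1}{2}\right) \left(-2\right) = 1$)
$h = 6825$ ($h = 105 \left(6 \frac{0}{-4} + \left(56 + 9\right)\right) = 105 \left(6 \cdot 0 \left(- \frac{1}{4}\right) + 65\right) = 105 \left(6 \cdot 0 + 65\right) = 105 \left(0 + 65\right) = 105 \cdot 65 = 6825$)
$\frac{h}{\left(p{\left(-2 \right)} - 41\right)^{2}} + \frac{46331}{-4786} = \frac{6825}{\left(1 - 41\right)^{2}} + \frac{46331}{-4786} = \frac{6825}{\left(-40\right)^{2}} + 46331 \left(- \frac{1}{4786}\right) = \frac{6825}{1600} - \frac{46331}{4786} = 6825 \cdot \frac{1}{1600} - \frac{46331}{4786} = \frac{273}{64} - \frac{46331}{4786} = - \frac{829303}{153152}$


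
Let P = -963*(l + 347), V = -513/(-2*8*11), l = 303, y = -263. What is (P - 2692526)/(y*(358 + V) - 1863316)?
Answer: 584051776/344649639 ≈ 1.6946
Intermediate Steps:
V = 513/176 (V = -513/((-16*11)) = -513/(-176) = -513*(-1/176) = 513/176 ≈ 2.9148)
P = -625950 (P = -963*(303 + 347) = -963*650 = -625950)
(P - 2692526)/(y*(358 + V) - 1863316) = (-625950 - 2692526)/(-263*(358 + 513/176) - 1863316) = -3318476/(-263*63521/176 - 1863316) = -3318476/(-16706023/176 - 1863316) = -3318476/(-344649639/176) = -3318476*(-176/344649639) = 584051776/344649639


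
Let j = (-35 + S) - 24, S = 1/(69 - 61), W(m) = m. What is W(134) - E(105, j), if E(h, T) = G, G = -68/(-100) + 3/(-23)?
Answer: 76734/575 ≈ 133.45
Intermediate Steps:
S = 1/8 ≈ 0.12500
j = -471/8 (j = (-35 + 1/8) - 24 = -279/8 - 24 = -471/8 ≈ -58.875)
G = 316/575 (G = -68*(-1/100) + 3*(-1/23) = 17/25 - 3/23 = 316/575 ≈ 0.54957)
E(h, T) = 316/575
W(134) - E(105, j) = 134 - 1*316/575 = 134 - 316/575 = 76734/575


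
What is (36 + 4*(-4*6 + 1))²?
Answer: 3136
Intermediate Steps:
(36 + 4*(-4*6 + 1))² = (36 + 4*(-24 + 1))² = (36 + 4*(-23))² = (36 - 92)² = (-56)² = 3136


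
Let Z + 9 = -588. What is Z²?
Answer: 356409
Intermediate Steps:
Z = -597 (Z = -9 - 588 = -597)
Z² = (-597)² = 356409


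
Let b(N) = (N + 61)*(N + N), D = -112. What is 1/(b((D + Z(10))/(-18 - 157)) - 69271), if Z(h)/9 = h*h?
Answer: -30625/2137006287 ≈ -1.4331e-5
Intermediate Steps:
Z(h) = 9*h**2 (Z(h) = 9*(h*h) = 9*h**2)
b(N) = 2*N*(61 + N) (b(N) = (61 + N)*(2*N) = 2*N*(61 + N))
1/(b((D + Z(10))/(-18 - 157)) - 69271) = 1/(2*((-112 + 9*10**2)/(-18 - 157))*(61 + (-112 + 9*10**2)/(-18 - 157)) - 69271) = 1/(2*((-112 + 9*100)/(-175))*(61 + (-112 + 9*100)/(-175)) - 69271) = 1/(2*((-112 + 900)*(-1/175))*(61 + (-112 + 900)*(-1/175)) - 69271) = 1/(2*(788*(-1/175))*(61 + 788*(-1/175)) - 69271) = 1/(2*(-788/175)*(61 - 788/175) - 69271) = 1/(2*(-788/175)*(9887/175) - 69271) = 1/(-15581912/30625 - 69271) = 1/(-2137006287/30625) = -30625/2137006287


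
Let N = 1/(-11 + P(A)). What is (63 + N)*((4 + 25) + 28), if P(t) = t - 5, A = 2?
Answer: 50217/14 ≈ 3586.9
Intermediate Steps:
P(t) = -5 + t
N = -1/14 (N = 1/(-11 + (-5 + 2)) = 1/(-11 - 3) = 1/(-14) = -1/14 ≈ -0.071429)
(63 + N)*((4 + 25) + 28) = (63 - 1/14)*((4 + 25) + 28) = 881*(29 + 28)/14 = (881/14)*57 = 50217/14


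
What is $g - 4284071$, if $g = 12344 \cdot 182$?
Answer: $-2037463$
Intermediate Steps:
$g = 2246608$
$g - 4284071 = 2246608 - 4284071 = -2037463$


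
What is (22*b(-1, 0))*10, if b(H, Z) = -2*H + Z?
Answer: 440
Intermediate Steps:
b(H, Z) = Z - 2*H
(22*b(-1, 0))*10 = (22*(0 - 2*(-1)))*10 = (22*(0 + 2))*10 = (22*2)*10 = 44*10 = 440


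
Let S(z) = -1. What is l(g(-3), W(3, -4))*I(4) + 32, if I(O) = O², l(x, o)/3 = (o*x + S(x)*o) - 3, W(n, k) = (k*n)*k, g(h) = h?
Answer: -9328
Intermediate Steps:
W(n, k) = n*k²
l(x, o) = -9 - 3*o + 3*o*x (l(x, o) = 3*((o*x - o) - 3) = 3*((-o + o*x) - 3) = 3*(-3 - o + o*x) = -9 - 3*o + 3*o*x)
l(g(-3), W(3, -4))*I(4) + 32 = (-9 - 9*(-4)² + 3*(3*(-4)²)*(-3))*4² + 32 = (-9 - 9*16 + 3*(3*16)*(-3))*16 + 32 = (-9 - 3*48 + 3*48*(-3))*16 + 32 = (-9 - 144 - 432)*16 + 32 = -585*16 + 32 = -9360 + 32 = -9328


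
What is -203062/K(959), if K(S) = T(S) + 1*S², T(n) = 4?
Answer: -203062/919685 ≈ -0.22080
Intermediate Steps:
K(S) = 4 + S² (K(S) = 4 + 1*S² = 4 + S²)
-203062/K(959) = -203062/(4 + 959²) = -203062/(4 + 919681) = -203062/919685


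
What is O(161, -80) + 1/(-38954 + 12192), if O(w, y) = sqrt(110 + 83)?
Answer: -1/26762 + sqrt(193) ≈ 13.892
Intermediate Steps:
O(w, y) = sqrt(193)
O(161, -80) + 1/(-38954 + 12192) = sqrt(193) + 1/(-38954 + 12192) = sqrt(193) + 1/(-26762) = sqrt(193) - 1/26762 = -1/26762 + sqrt(193)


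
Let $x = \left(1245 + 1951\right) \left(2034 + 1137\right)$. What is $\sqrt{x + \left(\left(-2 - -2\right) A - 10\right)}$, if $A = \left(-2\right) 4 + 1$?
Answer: $\sqrt{10134506} \approx 3183.5$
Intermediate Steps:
$A = -7$ ($A = -8 + 1 = -7$)
$x = 10134516$ ($x = 3196 \cdot 3171 = 10134516$)
$\sqrt{x + \left(\left(-2 - -2\right) A - 10\right)} = \sqrt{10134516 - \left(10 - \left(-2 - -2\right) \left(-7\right)\right)} = \sqrt{10134516 - \left(10 - \left(-2 + 2\right) \left(-7\right)\right)} = \sqrt{10134516 + \left(0 \left(-7\right) - 10\right)} = \sqrt{10134516 + \left(0 - 10\right)} = \sqrt{10134516 - 10} = \sqrt{10134506}$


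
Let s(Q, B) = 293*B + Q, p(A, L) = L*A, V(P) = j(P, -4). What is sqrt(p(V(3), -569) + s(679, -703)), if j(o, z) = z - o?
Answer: I*sqrt(201317) ≈ 448.68*I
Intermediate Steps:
V(P) = -4 - P
p(A, L) = A*L
s(Q, B) = Q + 293*B
sqrt(p(V(3), -569) + s(679, -703)) = sqrt((-4 - 1*3)*(-569) + (679 + 293*(-703))) = sqrt((-4 - 3)*(-569) + (679 - 205979)) = sqrt(-7*(-569) - 205300) = sqrt(3983 - 205300) = sqrt(-201317) = I*sqrt(201317)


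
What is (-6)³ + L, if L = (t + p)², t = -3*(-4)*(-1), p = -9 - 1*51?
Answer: 4968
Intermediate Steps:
p = -60 (p = -9 - 51 = -60)
t = -12 (t = 12*(-1) = -12)
L = 5184 (L = (-12 - 60)² = (-72)² = 5184)
(-6)³ + L = (-6)³ + 5184 = -216 + 5184 = 4968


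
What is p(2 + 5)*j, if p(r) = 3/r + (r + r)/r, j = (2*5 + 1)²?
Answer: 2057/7 ≈ 293.86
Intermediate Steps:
j = 121 (j = (10 + 1)² = 11² = 121)
p(r) = 2 + 3/r (p(r) = 3/r + (2*r)/r = 3/r + 2 = 2 + 3/r)
p(2 + 5)*j = (2 + 3/(2 + 5))*121 = (2 + 3/7)*121 = (17/7)*121 = 2057/7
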